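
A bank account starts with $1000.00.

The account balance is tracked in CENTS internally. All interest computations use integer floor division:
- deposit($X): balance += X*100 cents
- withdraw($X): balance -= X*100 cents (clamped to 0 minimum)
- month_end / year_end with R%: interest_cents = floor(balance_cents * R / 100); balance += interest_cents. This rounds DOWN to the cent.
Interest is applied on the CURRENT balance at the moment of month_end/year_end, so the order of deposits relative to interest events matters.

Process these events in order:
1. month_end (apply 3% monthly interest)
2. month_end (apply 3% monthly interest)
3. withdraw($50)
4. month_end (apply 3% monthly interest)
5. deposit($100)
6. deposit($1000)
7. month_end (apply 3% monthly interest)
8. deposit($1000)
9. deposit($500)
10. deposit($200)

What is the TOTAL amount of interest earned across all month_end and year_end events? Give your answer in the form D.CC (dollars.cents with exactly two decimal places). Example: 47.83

After 1 (month_end (apply 3% monthly interest)): balance=$1030.00 total_interest=$30.00
After 2 (month_end (apply 3% monthly interest)): balance=$1060.90 total_interest=$60.90
After 3 (withdraw($50)): balance=$1010.90 total_interest=$60.90
After 4 (month_end (apply 3% monthly interest)): balance=$1041.22 total_interest=$91.22
After 5 (deposit($100)): balance=$1141.22 total_interest=$91.22
After 6 (deposit($1000)): balance=$2141.22 total_interest=$91.22
After 7 (month_end (apply 3% monthly interest)): balance=$2205.45 total_interest=$155.45
After 8 (deposit($1000)): balance=$3205.45 total_interest=$155.45
After 9 (deposit($500)): balance=$3705.45 total_interest=$155.45
After 10 (deposit($200)): balance=$3905.45 total_interest=$155.45

Answer: 155.45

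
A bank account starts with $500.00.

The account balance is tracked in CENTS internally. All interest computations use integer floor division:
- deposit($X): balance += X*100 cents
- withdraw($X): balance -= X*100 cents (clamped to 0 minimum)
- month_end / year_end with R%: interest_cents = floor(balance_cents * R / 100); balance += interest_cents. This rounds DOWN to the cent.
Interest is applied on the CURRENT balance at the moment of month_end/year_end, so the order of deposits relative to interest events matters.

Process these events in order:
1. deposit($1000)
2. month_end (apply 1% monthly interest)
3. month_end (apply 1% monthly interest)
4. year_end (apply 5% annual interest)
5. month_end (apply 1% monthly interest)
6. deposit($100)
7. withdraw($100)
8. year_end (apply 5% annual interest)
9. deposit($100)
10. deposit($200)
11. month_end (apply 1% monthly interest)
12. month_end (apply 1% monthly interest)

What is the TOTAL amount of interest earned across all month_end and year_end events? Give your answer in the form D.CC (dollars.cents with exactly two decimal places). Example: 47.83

Answer: 244.10

Derivation:
After 1 (deposit($1000)): balance=$1500.00 total_interest=$0.00
After 2 (month_end (apply 1% monthly interest)): balance=$1515.00 total_interest=$15.00
After 3 (month_end (apply 1% monthly interest)): balance=$1530.15 total_interest=$30.15
After 4 (year_end (apply 5% annual interest)): balance=$1606.65 total_interest=$106.65
After 5 (month_end (apply 1% monthly interest)): balance=$1622.71 total_interest=$122.71
After 6 (deposit($100)): balance=$1722.71 total_interest=$122.71
After 7 (withdraw($100)): balance=$1622.71 total_interest=$122.71
After 8 (year_end (apply 5% annual interest)): balance=$1703.84 total_interest=$203.84
After 9 (deposit($100)): balance=$1803.84 total_interest=$203.84
After 10 (deposit($200)): balance=$2003.84 total_interest=$203.84
After 11 (month_end (apply 1% monthly interest)): balance=$2023.87 total_interest=$223.87
After 12 (month_end (apply 1% monthly interest)): balance=$2044.10 total_interest=$244.10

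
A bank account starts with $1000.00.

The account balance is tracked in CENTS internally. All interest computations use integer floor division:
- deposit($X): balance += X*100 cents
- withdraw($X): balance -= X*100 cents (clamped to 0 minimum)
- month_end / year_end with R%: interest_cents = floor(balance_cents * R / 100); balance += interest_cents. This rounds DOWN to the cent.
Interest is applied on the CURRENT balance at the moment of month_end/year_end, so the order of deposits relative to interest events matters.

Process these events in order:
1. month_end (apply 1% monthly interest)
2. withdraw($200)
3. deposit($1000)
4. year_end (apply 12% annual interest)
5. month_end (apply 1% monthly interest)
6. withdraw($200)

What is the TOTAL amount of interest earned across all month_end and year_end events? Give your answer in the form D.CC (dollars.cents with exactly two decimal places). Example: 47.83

Answer: 247.47

Derivation:
After 1 (month_end (apply 1% monthly interest)): balance=$1010.00 total_interest=$10.00
After 2 (withdraw($200)): balance=$810.00 total_interest=$10.00
After 3 (deposit($1000)): balance=$1810.00 total_interest=$10.00
After 4 (year_end (apply 12% annual interest)): balance=$2027.20 total_interest=$227.20
After 5 (month_end (apply 1% monthly interest)): balance=$2047.47 total_interest=$247.47
After 6 (withdraw($200)): balance=$1847.47 total_interest=$247.47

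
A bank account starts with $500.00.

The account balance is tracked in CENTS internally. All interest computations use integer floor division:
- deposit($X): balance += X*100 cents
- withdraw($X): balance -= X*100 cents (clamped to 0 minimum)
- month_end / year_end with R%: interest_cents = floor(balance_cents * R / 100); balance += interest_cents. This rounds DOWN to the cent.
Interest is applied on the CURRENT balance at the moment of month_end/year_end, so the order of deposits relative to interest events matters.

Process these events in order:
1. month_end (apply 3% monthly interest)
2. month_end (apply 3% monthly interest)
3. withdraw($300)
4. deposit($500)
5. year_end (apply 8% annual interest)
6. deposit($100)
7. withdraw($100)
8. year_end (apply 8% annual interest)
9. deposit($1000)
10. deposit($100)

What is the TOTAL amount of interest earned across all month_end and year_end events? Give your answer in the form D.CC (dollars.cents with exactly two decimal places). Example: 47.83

After 1 (month_end (apply 3% monthly interest)): balance=$515.00 total_interest=$15.00
After 2 (month_end (apply 3% monthly interest)): balance=$530.45 total_interest=$30.45
After 3 (withdraw($300)): balance=$230.45 total_interest=$30.45
After 4 (deposit($500)): balance=$730.45 total_interest=$30.45
After 5 (year_end (apply 8% annual interest)): balance=$788.88 total_interest=$88.88
After 6 (deposit($100)): balance=$888.88 total_interest=$88.88
After 7 (withdraw($100)): balance=$788.88 total_interest=$88.88
After 8 (year_end (apply 8% annual interest)): balance=$851.99 total_interest=$151.99
After 9 (deposit($1000)): balance=$1851.99 total_interest=$151.99
After 10 (deposit($100)): balance=$1951.99 total_interest=$151.99

Answer: 151.99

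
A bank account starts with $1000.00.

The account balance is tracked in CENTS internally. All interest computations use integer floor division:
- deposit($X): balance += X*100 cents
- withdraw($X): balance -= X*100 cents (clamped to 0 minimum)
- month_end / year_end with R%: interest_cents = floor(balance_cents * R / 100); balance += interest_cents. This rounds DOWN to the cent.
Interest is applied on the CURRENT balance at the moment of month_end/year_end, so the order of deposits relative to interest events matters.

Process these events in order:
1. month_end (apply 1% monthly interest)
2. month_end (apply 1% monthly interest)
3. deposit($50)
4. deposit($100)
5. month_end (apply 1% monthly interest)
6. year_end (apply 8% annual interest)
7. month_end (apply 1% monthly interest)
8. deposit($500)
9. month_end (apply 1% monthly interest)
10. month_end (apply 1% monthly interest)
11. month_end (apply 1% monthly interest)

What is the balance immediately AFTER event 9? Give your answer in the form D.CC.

Answer: 1806.99

Derivation:
After 1 (month_end (apply 1% monthly interest)): balance=$1010.00 total_interest=$10.00
After 2 (month_end (apply 1% monthly interest)): balance=$1020.10 total_interest=$20.10
After 3 (deposit($50)): balance=$1070.10 total_interest=$20.10
After 4 (deposit($100)): balance=$1170.10 total_interest=$20.10
After 5 (month_end (apply 1% monthly interest)): balance=$1181.80 total_interest=$31.80
After 6 (year_end (apply 8% annual interest)): balance=$1276.34 total_interest=$126.34
After 7 (month_end (apply 1% monthly interest)): balance=$1289.10 total_interest=$139.10
After 8 (deposit($500)): balance=$1789.10 total_interest=$139.10
After 9 (month_end (apply 1% monthly interest)): balance=$1806.99 total_interest=$156.99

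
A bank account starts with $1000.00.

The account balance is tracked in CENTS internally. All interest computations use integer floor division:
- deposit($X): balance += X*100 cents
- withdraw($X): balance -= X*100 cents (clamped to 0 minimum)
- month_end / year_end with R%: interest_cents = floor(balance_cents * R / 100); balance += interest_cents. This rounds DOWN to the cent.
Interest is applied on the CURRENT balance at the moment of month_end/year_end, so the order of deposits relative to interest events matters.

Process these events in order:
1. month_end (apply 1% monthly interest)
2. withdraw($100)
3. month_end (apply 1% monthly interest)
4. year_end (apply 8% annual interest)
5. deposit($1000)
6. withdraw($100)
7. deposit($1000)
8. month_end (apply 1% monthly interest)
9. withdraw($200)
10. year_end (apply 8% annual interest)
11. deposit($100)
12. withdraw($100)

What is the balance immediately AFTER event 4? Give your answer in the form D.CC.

After 1 (month_end (apply 1% monthly interest)): balance=$1010.00 total_interest=$10.00
After 2 (withdraw($100)): balance=$910.00 total_interest=$10.00
After 3 (month_end (apply 1% monthly interest)): balance=$919.10 total_interest=$19.10
After 4 (year_end (apply 8% annual interest)): balance=$992.62 total_interest=$92.62

Answer: 992.62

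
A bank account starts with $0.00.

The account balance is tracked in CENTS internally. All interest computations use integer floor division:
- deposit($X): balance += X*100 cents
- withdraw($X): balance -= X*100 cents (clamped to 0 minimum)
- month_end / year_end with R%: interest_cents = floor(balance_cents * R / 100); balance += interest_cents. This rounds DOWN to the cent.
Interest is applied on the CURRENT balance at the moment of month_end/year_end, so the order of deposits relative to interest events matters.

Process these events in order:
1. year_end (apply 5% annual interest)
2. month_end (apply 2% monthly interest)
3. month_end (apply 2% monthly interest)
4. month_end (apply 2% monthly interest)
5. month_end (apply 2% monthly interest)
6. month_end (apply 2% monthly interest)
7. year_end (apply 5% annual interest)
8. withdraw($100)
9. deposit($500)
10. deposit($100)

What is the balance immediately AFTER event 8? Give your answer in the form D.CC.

After 1 (year_end (apply 5% annual interest)): balance=$0.00 total_interest=$0.00
After 2 (month_end (apply 2% monthly interest)): balance=$0.00 total_interest=$0.00
After 3 (month_end (apply 2% monthly interest)): balance=$0.00 total_interest=$0.00
After 4 (month_end (apply 2% monthly interest)): balance=$0.00 total_interest=$0.00
After 5 (month_end (apply 2% monthly interest)): balance=$0.00 total_interest=$0.00
After 6 (month_end (apply 2% monthly interest)): balance=$0.00 total_interest=$0.00
After 7 (year_end (apply 5% annual interest)): balance=$0.00 total_interest=$0.00
After 8 (withdraw($100)): balance=$0.00 total_interest=$0.00

Answer: 0.00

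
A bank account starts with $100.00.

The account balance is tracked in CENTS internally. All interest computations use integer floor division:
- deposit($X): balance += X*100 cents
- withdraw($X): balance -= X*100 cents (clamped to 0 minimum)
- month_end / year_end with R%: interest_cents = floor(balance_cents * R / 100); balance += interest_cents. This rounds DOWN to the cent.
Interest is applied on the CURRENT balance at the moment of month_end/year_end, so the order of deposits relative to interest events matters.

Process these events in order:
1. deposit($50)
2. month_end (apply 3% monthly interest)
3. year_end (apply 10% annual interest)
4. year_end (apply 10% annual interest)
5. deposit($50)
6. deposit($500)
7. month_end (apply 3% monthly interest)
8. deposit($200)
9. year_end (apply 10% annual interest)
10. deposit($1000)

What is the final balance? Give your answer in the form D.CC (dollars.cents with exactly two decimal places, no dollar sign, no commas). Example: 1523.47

After 1 (deposit($50)): balance=$150.00 total_interest=$0.00
After 2 (month_end (apply 3% monthly interest)): balance=$154.50 total_interest=$4.50
After 3 (year_end (apply 10% annual interest)): balance=$169.95 total_interest=$19.95
After 4 (year_end (apply 10% annual interest)): balance=$186.94 total_interest=$36.94
After 5 (deposit($50)): balance=$236.94 total_interest=$36.94
After 6 (deposit($500)): balance=$736.94 total_interest=$36.94
After 7 (month_end (apply 3% monthly interest)): balance=$759.04 total_interest=$59.04
After 8 (deposit($200)): balance=$959.04 total_interest=$59.04
After 9 (year_end (apply 10% annual interest)): balance=$1054.94 total_interest=$154.94
After 10 (deposit($1000)): balance=$2054.94 total_interest=$154.94

Answer: 2054.94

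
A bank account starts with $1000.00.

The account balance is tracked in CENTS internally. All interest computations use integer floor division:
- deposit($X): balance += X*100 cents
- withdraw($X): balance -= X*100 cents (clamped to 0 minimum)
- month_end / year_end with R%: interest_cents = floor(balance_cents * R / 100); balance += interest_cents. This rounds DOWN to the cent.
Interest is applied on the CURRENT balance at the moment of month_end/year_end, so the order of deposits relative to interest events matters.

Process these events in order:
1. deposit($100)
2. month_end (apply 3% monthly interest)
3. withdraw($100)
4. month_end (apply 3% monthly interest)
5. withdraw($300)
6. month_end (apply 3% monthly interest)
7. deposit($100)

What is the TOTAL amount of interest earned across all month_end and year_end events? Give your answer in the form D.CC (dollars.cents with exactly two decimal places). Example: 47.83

Answer: 86.90

Derivation:
After 1 (deposit($100)): balance=$1100.00 total_interest=$0.00
After 2 (month_end (apply 3% monthly interest)): balance=$1133.00 total_interest=$33.00
After 3 (withdraw($100)): balance=$1033.00 total_interest=$33.00
After 4 (month_end (apply 3% monthly interest)): balance=$1063.99 total_interest=$63.99
After 5 (withdraw($300)): balance=$763.99 total_interest=$63.99
After 6 (month_end (apply 3% monthly interest)): balance=$786.90 total_interest=$86.90
After 7 (deposit($100)): balance=$886.90 total_interest=$86.90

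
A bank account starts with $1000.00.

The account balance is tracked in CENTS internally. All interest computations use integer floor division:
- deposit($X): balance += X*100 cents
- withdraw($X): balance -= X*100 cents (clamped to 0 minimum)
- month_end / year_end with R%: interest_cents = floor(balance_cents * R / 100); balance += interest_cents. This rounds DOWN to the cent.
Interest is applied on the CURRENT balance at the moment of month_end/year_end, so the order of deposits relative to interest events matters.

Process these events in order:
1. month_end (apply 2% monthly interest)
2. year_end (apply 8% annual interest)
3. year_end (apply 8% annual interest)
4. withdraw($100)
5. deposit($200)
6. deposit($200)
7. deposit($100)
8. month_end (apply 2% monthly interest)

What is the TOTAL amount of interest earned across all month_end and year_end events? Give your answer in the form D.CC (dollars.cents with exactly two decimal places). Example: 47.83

Answer: 221.51

Derivation:
After 1 (month_end (apply 2% monthly interest)): balance=$1020.00 total_interest=$20.00
After 2 (year_end (apply 8% annual interest)): balance=$1101.60 total_interest=$101.60
After 3 (year_end (apply 8% annual interest)): balance=$1189.72 total_interest=$189.72
After 4 (withdraw($100)): balance=$1089.72 total_interest=$189.72
After 5 (deposit($200)): balance=$1289.72 total_interest=$189.72
After 6 (deposit($200)): balance=$1489.72 total_interest=$189.72
After 7 (deposit($100)): balance=$1589.72 total_interest=$189.72
After 8 (month_end (apply 2% monthly interest)): balance=$1621.51 total_interest=$221.51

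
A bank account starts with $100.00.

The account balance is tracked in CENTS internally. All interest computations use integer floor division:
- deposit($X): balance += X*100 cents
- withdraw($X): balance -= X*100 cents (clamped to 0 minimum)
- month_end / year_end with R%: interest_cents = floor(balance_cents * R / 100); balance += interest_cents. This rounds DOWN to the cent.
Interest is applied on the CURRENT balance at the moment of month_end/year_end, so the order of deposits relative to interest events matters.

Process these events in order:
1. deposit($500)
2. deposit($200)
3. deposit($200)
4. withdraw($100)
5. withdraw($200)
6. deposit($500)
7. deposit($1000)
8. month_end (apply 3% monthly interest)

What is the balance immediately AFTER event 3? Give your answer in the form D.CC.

Answer: 1000.00

Derivation:
After 1 (deposit($500)): balance=$600.00 total_interest=$0.00
After 2 (deposit($200)): balance=$800.00 total_interest=$0.00
After 3 (deposit($200)): balance=$1000.00 total_interest=$0.00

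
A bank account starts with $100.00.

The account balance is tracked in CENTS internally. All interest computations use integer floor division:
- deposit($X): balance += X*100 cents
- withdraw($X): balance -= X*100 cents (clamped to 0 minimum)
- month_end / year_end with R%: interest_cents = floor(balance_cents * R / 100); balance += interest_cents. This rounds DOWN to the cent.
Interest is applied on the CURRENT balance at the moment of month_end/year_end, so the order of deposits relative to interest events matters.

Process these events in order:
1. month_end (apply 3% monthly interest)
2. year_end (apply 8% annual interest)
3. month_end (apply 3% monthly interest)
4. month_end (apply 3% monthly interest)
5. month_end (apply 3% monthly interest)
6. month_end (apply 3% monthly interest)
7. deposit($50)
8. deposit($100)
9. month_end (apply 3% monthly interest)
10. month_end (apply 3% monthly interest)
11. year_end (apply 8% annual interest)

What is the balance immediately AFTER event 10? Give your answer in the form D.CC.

After 1 (month_end (apply 3% monthly interest)): balance=$103.00 total_interest=$3.00
After 2 (year_end (apply 8% annual interest)): balance=$111.24 total_interest=$11.24
After 3 (month_end (apply 3% monthly interest)): balance=$114.57 total_interest=$14.57
After 4 (month_end (apply 3% monthly interest)): balance=$118.00 total_interest=$18.00
After 5 (month_end (apply 3% monthly interest)): balance=$121.54 total_interest=$21.54
After 6 (month_end (apply 3% monthly interest)): balance=$125.18 total_interest=$25.18
After 7 (deposit($50)): balance=$175.18 total_interest=$25.18
After 8 (deposit($100)): balance=$275.18 total_interest=$25.18
After 9 (month_end (apply 3% monthly interest)): balance=$283.43 total_interest=$33.43
After 10 (month_end (apply 3% monthly interest)): balance=$291.93 total_interest=$41.93

Answer: 291.93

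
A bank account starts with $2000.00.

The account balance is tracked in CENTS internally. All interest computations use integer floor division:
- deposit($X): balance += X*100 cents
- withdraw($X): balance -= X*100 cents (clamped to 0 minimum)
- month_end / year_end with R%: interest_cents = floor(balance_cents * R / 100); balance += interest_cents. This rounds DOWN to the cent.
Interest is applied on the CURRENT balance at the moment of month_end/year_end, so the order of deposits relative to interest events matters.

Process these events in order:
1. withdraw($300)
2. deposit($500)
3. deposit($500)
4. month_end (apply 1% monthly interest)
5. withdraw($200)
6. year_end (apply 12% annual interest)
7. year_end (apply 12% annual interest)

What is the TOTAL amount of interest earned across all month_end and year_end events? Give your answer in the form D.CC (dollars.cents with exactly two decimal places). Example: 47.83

Answer: 669.86

Derivation:
After 1 (withdraw($300)): balance=$1700.00 total_interest=$0.00
After 2 (deposit($500)): balance=$2200.00 total_interest=$0.00
After 3 (deposit($500)): balance=$2700.00 total_interest=$0.00
After 4 (month_end (apply 1% monthly interest)): balance=$2727.00 total_interest=$27.00
After 5 (withdraw($200)): balance=$2527.00 total_interest=$27.00
After 6 (year_end (apply 12% annual interest)): balance=$2830.24 total_interest=$330.24
After 7 (year_end (apply 12% annual interest)): balance=$3169.86 total_interest=$669.86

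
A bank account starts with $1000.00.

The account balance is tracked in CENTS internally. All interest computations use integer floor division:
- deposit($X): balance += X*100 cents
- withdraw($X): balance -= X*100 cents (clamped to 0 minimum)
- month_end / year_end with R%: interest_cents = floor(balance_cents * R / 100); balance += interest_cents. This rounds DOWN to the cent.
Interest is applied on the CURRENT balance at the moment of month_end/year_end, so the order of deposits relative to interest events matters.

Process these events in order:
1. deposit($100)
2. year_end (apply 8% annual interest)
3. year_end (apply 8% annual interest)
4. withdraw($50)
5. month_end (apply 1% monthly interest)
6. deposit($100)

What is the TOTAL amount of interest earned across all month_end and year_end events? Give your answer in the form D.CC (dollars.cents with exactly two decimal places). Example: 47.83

After 1 (deposit($100)): balance=$1100.00 total_interest=$0.00
After 2 (year_end (apply 8% annual interest)): balance=$1188.00 total_interest=$88.00
After 3 (year_end (apply 8% annual interest)): balance=$1283.04 total_interest=$183.04
After 4 (withdraw($50)): balance=$1233.04 total_interest=$183.04
After 5 (month_end (apply 1% monthly interest)): balance=$1245.37 total_interest=$195.37
After 6 (deposit($100)): balance=$1345.37 total_interest=$195.37

Answer: 195.37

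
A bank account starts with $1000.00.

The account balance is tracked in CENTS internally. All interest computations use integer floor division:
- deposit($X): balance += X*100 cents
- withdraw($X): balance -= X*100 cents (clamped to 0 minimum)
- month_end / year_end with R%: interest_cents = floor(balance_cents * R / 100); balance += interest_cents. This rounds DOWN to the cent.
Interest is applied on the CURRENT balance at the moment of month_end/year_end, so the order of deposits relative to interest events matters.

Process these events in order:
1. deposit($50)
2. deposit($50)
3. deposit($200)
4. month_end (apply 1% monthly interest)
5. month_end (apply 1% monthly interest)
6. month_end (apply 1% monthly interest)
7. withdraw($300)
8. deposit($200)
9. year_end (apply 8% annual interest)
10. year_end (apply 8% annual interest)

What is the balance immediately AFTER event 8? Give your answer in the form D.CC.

After 1 (deposit($50)): balance=$1050.00 total_interest=$0.00
After 2 (deposit($50)): balance=$1100.00 total_interest=$0.00
After 3 (deposit($200)): balance=$1300.00 total_interest=$0.00
After 4 (month_end (apply 1% monthly interest)): balance=$1313.00 total_interest=$13.00
After 5 (month_end (apply 1% monthly interest)): balance=$1326.13 total_interest=$26.13
After 6 (month_end (apply 1% monthly interest)): balance=$1339.39 total_interest=$39.39
After 7 (withdraw($300)): balance=$1039.39 total_interest=$39.39
After 8 (deposit($200)): balance=$1239.39 total_interest=$39.39

Answer: 1239.39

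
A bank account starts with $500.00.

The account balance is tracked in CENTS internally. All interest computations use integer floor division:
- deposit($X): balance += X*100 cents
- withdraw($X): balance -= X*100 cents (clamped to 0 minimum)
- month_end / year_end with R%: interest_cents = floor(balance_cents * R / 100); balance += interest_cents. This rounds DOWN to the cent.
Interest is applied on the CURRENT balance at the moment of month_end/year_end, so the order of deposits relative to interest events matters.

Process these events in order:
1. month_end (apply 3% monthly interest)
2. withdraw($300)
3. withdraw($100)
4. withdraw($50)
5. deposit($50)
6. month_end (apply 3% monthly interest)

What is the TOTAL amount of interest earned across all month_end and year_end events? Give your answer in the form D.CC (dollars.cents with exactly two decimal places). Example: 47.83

After 1 (month_end (apply 3% monthly interest)): balance=$515.00 total_interest=$15.00
After 2 (withdraw($300)): balance=$215.00 total_interest=$15.00
After 3 (withdraw($100)): balance=$115.00 total_interest=$15.00
After 4 (withdraw($50)): balance=$65.00 total_interest=$15.00
After 5 (deposit($50)): balance=$115.00 total_interest=$15.00
After 6 (month_end (apply 3% monthly interest)): balance=$118.45 total_interest=$18.45

Answer: 18.45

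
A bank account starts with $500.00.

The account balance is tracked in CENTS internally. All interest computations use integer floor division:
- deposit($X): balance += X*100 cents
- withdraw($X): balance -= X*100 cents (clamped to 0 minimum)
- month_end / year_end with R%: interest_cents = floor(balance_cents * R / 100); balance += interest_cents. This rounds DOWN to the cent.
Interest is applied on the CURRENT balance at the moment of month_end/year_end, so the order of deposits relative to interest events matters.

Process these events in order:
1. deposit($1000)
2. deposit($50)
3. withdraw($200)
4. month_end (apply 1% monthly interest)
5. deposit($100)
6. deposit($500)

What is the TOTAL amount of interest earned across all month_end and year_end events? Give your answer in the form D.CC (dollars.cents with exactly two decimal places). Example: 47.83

Answer: 13.50

Derivation:
After 1 (deposit($1000)): balance=$1500.00 total_interest=$0.00
After 2 (deposit($50)): balance=$1550.00 total_interest=$0.00
After 3 (withdraw($200)): balance=$1350.00 total_interest=$0.00
After 4 (month_end (apply 1% monthly interest)): balance=$1363.50 total_interest=$13.50
After 5 (deposit($100)): balance=$1463.50 total_interest=$13.50
After 6 (deposit($500)): balance=$1963.50 total_interest=$13.50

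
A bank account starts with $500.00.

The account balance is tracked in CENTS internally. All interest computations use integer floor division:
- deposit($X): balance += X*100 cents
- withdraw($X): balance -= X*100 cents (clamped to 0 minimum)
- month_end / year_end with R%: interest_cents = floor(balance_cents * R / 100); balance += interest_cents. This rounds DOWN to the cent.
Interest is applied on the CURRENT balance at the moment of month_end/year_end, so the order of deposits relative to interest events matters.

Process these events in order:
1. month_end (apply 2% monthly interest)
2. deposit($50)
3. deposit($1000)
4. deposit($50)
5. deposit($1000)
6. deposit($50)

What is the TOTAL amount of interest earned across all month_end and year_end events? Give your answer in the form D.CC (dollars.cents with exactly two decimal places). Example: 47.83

After 1 (month_end (apply 2% monthly interest)): balance=$510.00 total_interest=$10.00
After 2 (deposit($50)): balance=$560.00 total_interest=$10.00
After 3 (deposit($1000)): balance=$1560.00 total_interest=$10.00
After 4 (deposit($50)): balance=$1610.00 total_interest=$10.00
After 5 (deposit($1000)): balance=$2610.00 total_interest=$10.00
After 6 (deposit($50)): balance=$2660.00 total_interest=$10.00

Answer: 10.00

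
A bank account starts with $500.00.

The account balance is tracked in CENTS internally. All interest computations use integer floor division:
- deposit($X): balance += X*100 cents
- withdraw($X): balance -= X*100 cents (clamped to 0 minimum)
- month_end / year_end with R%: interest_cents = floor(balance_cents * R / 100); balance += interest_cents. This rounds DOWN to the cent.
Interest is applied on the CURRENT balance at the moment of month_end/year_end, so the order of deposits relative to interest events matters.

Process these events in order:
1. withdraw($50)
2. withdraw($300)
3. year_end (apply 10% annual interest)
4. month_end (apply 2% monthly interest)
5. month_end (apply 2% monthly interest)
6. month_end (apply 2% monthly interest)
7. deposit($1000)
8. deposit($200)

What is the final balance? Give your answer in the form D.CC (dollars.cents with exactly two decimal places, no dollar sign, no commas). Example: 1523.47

Answer: 1375.09

Derivation:
After 1 (withdraw($50)): balance=$450.00 total_interest=$0.00
After 2 (withdraw($300)): balance=$150.00 total_interest=$0.00
After 3 (year_end (apply 10% annual interest)): balance=$165.00 total_interest=$15.00
After 4 (month_end (apply 2% monthly interest)): balance=$168.30 total_interest=$18.30
After 5 (month_end (apply 2% monthly interest)): balance=$171.66 total_interest=$21.66
After 6 (month_end (apply 2% monthly interest)): balance=$175.09 total_interest=$25.09
After 7 (deposit($1000)): balance=$1175.09 total_interest=$25.09
After 8 (deposit($200)): balance=$1375.09 total_interest=$25.09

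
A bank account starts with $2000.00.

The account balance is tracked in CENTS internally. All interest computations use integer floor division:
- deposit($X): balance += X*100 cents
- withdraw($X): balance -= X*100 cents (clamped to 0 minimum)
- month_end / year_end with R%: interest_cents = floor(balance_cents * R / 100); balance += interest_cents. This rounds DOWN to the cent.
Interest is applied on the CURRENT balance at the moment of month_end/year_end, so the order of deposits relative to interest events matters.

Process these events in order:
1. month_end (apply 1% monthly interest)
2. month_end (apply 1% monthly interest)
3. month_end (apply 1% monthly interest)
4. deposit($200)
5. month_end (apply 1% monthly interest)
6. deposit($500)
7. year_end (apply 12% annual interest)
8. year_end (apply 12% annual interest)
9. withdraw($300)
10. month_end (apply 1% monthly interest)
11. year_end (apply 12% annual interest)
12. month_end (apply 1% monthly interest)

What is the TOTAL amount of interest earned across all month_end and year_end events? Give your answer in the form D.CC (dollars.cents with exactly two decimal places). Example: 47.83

After 1 (month_end (apply 1% monthly interest)): balance=$2020.00 total_interest=$20.00
After 2 (month_end (apply 1% monthly interest)): balance=$2040.20 total_interest=$40.20
After 3 (month_end (apply 1% monthly interest)): balance=$2060.60 total_interest=$60.60
After 4 (deposit($200)): balance=$2260.60 total_interest=$60.60
After 5 (month_end (apply 1% monthly interest)): balance=$2283.20 total_interest=$83.20
After 6 (deposit($500)): balance=$2783.20 total_interest=$83.20
After 7 (year_end (apply 12% annual interest)): balance=$3117.18 total_interest=$417.18
After 8 (year_end (apply 12% annual interest)): balance=$3491.24 total_interest=$791.24
After 9 (withdraw($300)): balance=$3191.24 total_interest=$791.24
After 10 (month_end (apply 1% monthly interest)): balance=$3223.15 total_interest=$823.15
After 11 (year_end (apply 12% annual interest)): balance=$3609.92 total_interest=$1209.92
After 12 (month_end (apply 1% monthly interest)): balance=$3646.01 total_interest=$1246.01

Answer: 1246.01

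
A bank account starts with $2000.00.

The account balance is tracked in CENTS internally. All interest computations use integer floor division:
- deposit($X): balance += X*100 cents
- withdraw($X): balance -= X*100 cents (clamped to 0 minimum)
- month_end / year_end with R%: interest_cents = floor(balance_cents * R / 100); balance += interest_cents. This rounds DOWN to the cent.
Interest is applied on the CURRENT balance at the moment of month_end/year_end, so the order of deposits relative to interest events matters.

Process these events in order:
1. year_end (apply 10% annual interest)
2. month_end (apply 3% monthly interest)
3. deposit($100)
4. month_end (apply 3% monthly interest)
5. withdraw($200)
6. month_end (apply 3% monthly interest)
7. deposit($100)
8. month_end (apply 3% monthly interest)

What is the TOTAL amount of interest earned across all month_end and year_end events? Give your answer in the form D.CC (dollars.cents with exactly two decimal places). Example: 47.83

After 1 (year_end (apply 10% annual interest)): balance=$2200.00 total_interest=$200.00
After 2 (month_end (apply 3% monthly interest)): balance=$2266.00 total_interest=$266.00
After 3 (deposit($100)): balance=$2366.00 total_interest=$266.00
After 4 (month_end (apply 3% monthly interest)): balance=$2436.98 total_interest=$336.98
After 5 (withdraw($200)): balance=$2236.98 total_interest=$336.98
After 6 (month_end (apply 3% monthly interest)): balance=$2304.08 total_interest=$404.08
After 7 (deposit($100)): balance=$2404.08 total_interest=$404.08
After 8 (month_end (apply 3% monthly interest)): balance=$2476.20 total_interest=$476.20

Answer: 476.20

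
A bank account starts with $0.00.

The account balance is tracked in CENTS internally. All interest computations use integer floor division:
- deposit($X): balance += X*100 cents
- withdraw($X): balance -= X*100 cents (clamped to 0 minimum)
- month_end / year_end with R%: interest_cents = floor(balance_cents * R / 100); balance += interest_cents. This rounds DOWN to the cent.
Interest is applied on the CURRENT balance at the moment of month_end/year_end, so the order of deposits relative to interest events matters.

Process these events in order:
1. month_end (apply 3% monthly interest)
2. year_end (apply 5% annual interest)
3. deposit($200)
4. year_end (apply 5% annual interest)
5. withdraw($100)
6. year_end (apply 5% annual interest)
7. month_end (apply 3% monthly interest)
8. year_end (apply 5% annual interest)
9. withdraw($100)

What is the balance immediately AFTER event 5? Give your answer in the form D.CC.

Answer: 110.00

Derivation:
After 1 (month_end (apply 3% monthly interest)): balance=$0.00 total_interest=$0.00
After 2 (year_end (apply 5% annual interest)): balance=$0.00 total_interest=$0.00
After 3 (deposit($200)): balance=$200.00 total_interest=$0.00
After 4 (year_end (apply 5% annual interest)): balance=$210.00 total_interest=$10.00
After 5 (withdraw($100)): balance=$110.00 total_interest=$10.00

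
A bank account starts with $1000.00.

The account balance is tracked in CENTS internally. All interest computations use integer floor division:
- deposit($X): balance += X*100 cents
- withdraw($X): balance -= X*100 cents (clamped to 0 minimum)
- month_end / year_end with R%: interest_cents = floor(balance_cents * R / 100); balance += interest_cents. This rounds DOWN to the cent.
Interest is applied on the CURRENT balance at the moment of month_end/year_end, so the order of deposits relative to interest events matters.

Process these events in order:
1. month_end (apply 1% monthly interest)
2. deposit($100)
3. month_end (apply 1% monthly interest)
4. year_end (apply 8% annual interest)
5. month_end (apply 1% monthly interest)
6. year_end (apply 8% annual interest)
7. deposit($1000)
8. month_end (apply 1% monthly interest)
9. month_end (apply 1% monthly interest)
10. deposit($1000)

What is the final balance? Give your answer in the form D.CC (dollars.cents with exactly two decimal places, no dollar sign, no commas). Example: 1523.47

After 1 (month_end (apply 1% monthly interest)): balance=$1010.00 total_interest=$10.00
After 2 (deposit($100)): balance=$1110.00 total_interest=$10.00
After 3 (month_end (apply 1% monthly interest)): balance=$1121.10 total_interest=$21.10
After 4 (year_end (apply 8% annual interest)): balance=$1210.78 total_interest=$110.78
After 5 (month_end (apply 1% monthly interest)): balance=$1222.88 total_interest=$122.88
After 6 (year_end (apply 8% annual interest)): balance=$1320.71 total_interest=$220.71
After 7 (deposit($1000)): balance=$2320.71 total_interest=$220.71
After 8 (month_end (apply 1% monthly interest)): balance=$2343.91 total_interest=$243.91
After 9 (month_end (apply 1% monthly interest)): balance=$2367.34 total_interest=$267.34
After 10 (deposit($1000)): balance=$3367.34 total_interest=$267.34

Answer: 3367.34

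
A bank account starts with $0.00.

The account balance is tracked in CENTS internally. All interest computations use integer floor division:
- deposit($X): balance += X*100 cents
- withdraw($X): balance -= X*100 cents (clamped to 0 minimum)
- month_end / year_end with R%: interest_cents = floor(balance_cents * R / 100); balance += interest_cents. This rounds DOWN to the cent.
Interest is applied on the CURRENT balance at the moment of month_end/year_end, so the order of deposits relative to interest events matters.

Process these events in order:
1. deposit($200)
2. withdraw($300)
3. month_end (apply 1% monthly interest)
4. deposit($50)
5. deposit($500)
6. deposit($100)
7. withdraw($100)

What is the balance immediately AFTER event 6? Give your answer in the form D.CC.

After 1 (deposit($200)): balance=$200.00 total_interest=$0.00
After 2 (withdraw($300)): balance=$0.00 total_interest=$0.00
After 3 (month_end (apply 1% monthly interest)): balance=$0.00 total_interest=$0.00
After 4 (deposit($50)): balance=$50.00 total_interest=$0.00
After 5 (deposit($500)): balance=$550.00 total_interest=$0.00
After 6 (deposit($100)): balance=$650.00 total_interest=$0.00

Answer: 650.00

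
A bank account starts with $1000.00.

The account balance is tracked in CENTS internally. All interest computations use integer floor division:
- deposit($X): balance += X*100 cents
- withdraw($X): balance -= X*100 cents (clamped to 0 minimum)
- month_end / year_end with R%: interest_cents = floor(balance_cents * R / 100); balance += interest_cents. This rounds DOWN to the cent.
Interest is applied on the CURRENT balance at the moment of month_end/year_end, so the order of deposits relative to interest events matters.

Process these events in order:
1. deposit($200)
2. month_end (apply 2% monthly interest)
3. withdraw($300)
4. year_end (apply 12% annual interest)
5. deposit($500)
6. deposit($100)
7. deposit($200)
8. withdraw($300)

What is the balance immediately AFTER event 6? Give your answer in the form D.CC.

Answer: 1634.88

Derivation:
After 1 (deposit($200)): balance=$1200.00 total_interest=$0.00
After 2 (month_end (apply 2% monthly interest)): balance=$1224.00 total_interest=$24.00
After 3 (withdraw($300)): balance=$924.00 total_interest=$24.00
After 4 (year_end (apply 12% annual interest)): balance=$1034.88 total_interest=$134.88
After 5 (deposit($500)): balance=$1534.88 total_interest=$134.88
After 6 (deposit($100)): balance=$1634.88 total_interest=$134.88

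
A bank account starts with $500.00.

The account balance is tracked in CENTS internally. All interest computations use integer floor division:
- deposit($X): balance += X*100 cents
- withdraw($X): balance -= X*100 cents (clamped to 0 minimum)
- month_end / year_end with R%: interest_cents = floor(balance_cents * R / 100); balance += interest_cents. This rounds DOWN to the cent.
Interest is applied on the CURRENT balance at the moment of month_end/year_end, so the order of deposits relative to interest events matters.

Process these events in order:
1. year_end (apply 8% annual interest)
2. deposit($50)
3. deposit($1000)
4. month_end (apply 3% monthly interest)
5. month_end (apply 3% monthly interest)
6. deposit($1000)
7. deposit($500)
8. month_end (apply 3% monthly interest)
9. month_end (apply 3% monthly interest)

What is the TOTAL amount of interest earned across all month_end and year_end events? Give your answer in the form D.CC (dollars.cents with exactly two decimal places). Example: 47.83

Answer: 330.90

Derivation:
After 1 (year_end (apply 8% annual interest)): balance=$540.00 total_interest=$40.00
After 2 (deposit($50)): balance=$590.00 total_interest=$40.00
After 3 (deposit($1000)): balance=$1590.00 total_interest=$40.00
After 4 (month_end (apply 3% monthly interest)): balance=$1637.70 total_interest=$87.70
After 5 (month_end (apply 3% monthly interest)): balance=$1686.83 total_interest=$136.83
After 6 (deposit($1000)): balance=$2686.83 total_interest=$136.83
After 7 (deposit($500)): balance=$3186.83 total_interest=$136.83
After 8 (month_end (apply 3% monthly interest)): balance=$3282.43 total_interest=$232.43
After 9 (month_end (apply 3% monthly interest)): balance=$3380.90 total_interest=$330.90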